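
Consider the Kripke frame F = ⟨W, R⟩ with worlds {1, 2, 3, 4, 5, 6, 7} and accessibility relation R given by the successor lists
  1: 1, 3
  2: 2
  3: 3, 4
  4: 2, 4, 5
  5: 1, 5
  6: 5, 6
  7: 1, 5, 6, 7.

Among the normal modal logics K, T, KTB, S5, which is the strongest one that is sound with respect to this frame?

Reflexive (axiom T): yes — every world is R-related to itself.
Symmetric (axiom B): no — 1 R 3 but not 3 R 1.
Euclidean (axiom 5): no — 4 R 2 and 4 R 5, but not 2 R 5.
So F validates K, T; KTB would additionally require R to be symmetric. The strongest is T.

T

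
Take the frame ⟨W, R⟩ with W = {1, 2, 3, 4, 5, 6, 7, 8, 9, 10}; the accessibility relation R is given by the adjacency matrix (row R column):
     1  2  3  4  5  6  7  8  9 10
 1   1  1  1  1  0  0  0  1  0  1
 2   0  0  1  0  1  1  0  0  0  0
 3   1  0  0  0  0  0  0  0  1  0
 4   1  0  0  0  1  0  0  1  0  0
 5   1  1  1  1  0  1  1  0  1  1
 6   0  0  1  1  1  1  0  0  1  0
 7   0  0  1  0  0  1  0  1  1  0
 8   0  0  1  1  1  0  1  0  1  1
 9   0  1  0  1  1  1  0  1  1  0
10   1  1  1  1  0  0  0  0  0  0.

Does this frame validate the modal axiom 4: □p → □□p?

No

Axiom 4 corresponds to the accessibility relation being transitive.
Transitive: no — 1 R 2 and 2 R 5, but not 1 R 5.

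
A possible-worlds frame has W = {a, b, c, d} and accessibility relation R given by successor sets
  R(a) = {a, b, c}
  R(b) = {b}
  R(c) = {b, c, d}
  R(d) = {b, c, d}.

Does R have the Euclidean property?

Euclidean: no — a R b and a R c, but not b R c.

No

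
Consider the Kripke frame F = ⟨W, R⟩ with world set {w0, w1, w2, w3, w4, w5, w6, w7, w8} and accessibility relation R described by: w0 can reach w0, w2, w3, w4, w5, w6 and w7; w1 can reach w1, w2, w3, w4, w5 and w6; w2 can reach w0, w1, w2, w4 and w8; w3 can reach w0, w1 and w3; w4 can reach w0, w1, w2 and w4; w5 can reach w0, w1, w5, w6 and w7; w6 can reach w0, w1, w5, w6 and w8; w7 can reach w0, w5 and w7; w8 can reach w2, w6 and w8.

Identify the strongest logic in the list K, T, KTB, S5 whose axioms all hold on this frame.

KTB

Reflexive (axiom T): yes — every world is R-related to itself.
Symmetric (axiom B): yes — every pair in R has its reverse in R.
Euclidean (axiom 5): no — w0 R w2 and w0 R w3, but not w2 R w3.
So F validates K, T, KTB; S5 would additionally require R to be Euclidean. The strongest is KTB.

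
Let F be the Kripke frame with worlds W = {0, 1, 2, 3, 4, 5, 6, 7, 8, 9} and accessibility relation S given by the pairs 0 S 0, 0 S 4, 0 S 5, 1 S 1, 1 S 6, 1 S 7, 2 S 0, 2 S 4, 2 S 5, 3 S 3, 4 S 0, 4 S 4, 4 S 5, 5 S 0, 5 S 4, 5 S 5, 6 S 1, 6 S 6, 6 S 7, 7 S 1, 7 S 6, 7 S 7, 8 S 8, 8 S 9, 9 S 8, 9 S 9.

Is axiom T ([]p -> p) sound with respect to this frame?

No

Axiom T corresponds to the accessibility relation being reflexive.
Reflexive: no — 2 is not related to itself.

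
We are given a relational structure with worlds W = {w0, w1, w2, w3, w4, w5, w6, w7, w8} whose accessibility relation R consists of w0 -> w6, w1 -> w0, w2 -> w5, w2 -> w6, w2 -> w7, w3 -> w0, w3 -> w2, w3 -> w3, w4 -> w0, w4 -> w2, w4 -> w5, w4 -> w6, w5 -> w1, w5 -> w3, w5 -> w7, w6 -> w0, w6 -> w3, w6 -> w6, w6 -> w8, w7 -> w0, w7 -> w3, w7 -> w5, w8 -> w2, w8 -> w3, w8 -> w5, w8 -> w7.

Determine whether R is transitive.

No

Transitive: no — w0 R w6 and w6 R w3, but not w0 R w3.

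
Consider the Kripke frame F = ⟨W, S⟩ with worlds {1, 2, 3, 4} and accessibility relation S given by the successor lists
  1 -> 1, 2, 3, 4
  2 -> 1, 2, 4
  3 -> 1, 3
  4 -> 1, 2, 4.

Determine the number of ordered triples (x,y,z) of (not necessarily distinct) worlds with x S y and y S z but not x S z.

Enumerating: (2,1,3), (3,1,2), (3,1,4), (4,1,3).

4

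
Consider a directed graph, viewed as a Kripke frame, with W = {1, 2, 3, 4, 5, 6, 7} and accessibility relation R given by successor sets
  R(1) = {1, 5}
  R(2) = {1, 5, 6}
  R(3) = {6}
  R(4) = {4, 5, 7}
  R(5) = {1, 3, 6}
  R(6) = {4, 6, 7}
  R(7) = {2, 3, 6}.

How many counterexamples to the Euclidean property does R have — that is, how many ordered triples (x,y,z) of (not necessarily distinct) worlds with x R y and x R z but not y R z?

26

Enumerating: (1,5,5), (2,1,6), (2,5,5), (2,6,1), (2,6,5), (4,5,4), (4,5,5), (4,5,7), (4,7,4), (4,7,5), (4,7,7), (5,1,3), … and 14 more.
Total: 26.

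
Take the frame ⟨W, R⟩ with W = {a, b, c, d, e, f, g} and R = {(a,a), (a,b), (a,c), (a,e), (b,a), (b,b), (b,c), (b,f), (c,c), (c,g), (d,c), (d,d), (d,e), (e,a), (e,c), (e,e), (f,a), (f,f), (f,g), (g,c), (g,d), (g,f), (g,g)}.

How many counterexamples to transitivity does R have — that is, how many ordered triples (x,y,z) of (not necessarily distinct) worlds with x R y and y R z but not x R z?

Enumerating: (a,b,f), (a,c,g), (b,a,e), (b,c,g), (b,f,g), (c,g,d), (c,g,f), (d,c,g), (d,e,a), (e,a,b), (e,c,g), (f,a,b), (f,a,c), (f,a,e), (f,g,c), (f,g,d), (g,d,e), (g,f,a).

18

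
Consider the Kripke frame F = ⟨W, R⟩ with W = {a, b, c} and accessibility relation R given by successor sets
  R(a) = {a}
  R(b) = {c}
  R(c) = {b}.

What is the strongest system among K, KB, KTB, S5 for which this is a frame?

Symmetric (axiom B): yes — every pair in R has its reverse in R.
Reflexive (axiom T): no — b is not related to itself.
Euclidean (axiom 5): no — b R c and b R c, but not c R c.
So F validates K, KB; KTB would additionally require R to be reflexive. The strongest is KB.

KB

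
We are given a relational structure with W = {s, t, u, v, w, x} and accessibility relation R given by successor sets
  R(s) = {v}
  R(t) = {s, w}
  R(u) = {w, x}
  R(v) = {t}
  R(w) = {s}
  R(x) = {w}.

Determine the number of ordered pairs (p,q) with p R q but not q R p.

8

Enumerating: (s,v), (t,s), (t,w), (u,w), (u,x), (v,t), (w,s), (x,w).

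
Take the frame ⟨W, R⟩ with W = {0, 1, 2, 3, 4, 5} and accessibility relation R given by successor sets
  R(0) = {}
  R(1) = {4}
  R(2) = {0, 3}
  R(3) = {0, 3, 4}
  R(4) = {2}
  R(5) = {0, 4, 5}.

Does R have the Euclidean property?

No

Euclidean: no — 2 R 0 and 2 R 3, but not 0 R 3.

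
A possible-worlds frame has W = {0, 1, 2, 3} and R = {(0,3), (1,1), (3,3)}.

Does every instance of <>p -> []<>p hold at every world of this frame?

The schema 5 characterises exactly the Euclidean frames.
Euclidean: yes — any two successors of a common world are R-related.

Yes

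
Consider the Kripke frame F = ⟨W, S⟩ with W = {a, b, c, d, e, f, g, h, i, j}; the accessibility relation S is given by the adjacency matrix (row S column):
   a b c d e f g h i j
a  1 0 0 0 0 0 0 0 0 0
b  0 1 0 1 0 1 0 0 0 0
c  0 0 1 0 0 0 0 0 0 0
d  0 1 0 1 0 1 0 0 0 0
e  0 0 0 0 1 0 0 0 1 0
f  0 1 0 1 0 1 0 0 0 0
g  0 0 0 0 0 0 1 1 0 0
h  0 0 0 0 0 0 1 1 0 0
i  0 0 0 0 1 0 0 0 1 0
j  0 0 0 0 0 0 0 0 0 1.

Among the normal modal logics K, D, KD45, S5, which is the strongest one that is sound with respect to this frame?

S5

Serial (axiom D): yes — every world has a successor (e.g. a S a).
Euclidean (axiom 5): yes — any two successors of a common world are S-related.
Transitive (axiom 4): yes — every two-step S-path is closed by a direct edge.
Reflexive (axiom T): yes — every world is S-related to itself.
So F validates K, D, KD45, S5. The strongest is S5.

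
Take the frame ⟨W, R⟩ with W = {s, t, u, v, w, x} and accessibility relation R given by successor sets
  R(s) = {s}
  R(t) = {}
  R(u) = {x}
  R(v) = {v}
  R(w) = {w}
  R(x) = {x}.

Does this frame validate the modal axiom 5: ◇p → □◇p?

By correspondence theory, 5 is valid on a frame iff R is Euclidean.
Euclidean: yes — any two successors of a common world are R-related.

Yes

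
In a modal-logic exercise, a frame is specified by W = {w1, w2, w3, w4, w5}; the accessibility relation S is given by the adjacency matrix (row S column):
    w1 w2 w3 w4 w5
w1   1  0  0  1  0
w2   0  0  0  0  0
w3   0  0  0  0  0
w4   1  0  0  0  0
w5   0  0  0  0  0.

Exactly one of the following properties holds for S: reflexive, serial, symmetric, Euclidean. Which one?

symmetric

Reflexive: no — w2 is not related to itself.
Serial: no — w2 has no S-successor.
Symmetric: yes — every pair in S has its reverse in S.
Euclidean: no — w1 S w4 and w1 S w4, but not w4 S w4.
Only symmetric holds.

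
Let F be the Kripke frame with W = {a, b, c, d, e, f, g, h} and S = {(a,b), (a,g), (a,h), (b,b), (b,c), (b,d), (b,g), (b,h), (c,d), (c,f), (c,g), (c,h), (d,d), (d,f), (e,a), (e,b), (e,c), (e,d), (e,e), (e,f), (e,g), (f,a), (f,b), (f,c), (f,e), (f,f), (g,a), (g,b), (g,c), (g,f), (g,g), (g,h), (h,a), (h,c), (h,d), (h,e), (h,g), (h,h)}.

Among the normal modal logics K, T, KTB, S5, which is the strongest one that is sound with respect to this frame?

K

Reflexive (axiom T): no — a is not related to itself.
Symmetric (axiom B): no — a S b but not b S a.
Euclidean (axiom 5): no — a S h and a S b, but not h S b.
So F validates K; T would additionally require S to be reflexive. The strongest is K.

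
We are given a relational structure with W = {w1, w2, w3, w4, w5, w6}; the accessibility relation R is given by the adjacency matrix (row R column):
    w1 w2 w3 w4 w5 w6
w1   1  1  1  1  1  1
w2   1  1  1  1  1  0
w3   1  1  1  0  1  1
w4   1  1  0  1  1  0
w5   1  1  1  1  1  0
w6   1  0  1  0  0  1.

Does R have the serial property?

Yes

Serial: yes — every world has a successor (e.g. w1 R w1).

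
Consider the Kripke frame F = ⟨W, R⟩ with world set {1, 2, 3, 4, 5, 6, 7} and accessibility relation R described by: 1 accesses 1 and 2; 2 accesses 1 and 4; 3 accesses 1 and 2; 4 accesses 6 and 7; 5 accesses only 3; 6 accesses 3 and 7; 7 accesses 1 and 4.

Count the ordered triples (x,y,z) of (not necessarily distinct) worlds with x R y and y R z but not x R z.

17

Enumerating: (1,2,4), (2,1,2), (2,4,6), (2,4,7), (3,2,4), (4,6,3), (4,7,1), (4,7,4), (5,3,1), (5,3,2), (6,3,1), (6,3,2), (6,7,1), (6,7,4), (7,1,2), (7,4,6), (7,4,7).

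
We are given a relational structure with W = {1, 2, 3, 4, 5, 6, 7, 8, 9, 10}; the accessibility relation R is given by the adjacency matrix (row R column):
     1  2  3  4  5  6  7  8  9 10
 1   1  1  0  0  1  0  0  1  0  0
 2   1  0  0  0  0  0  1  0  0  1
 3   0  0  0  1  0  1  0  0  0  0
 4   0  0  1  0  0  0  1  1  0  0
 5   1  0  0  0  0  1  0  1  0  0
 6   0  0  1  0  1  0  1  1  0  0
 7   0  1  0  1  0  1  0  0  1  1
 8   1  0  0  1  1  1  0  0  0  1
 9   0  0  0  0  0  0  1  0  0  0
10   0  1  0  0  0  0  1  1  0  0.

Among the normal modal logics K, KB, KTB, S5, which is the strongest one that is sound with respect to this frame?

KB

Symmetric (axiom B): yes — every pair in R has its reverse in R.
Reflexive (axiom T): no — 2 is not related to itself.
Euclidean (axiom 5): no — 1 R 2 and 1 R 5, but not 2 R 5.
So F validates K, KB; KTB would additionally require R to be reflexive. The strongest is KB.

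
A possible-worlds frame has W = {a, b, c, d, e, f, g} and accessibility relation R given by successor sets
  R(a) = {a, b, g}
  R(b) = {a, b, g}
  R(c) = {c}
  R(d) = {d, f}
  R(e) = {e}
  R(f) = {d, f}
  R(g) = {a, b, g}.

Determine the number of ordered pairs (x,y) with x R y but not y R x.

0

R is symmetric; there are no such tuples.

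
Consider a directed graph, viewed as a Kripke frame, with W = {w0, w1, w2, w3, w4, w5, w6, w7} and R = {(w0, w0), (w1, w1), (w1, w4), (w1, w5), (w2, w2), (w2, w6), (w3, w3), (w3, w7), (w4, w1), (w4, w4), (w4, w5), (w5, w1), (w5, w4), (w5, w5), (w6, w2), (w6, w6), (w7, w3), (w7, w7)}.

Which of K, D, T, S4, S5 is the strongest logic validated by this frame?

S5

Serial (axiom D): yes — every world has a successor (e.g. w0 R w0).
Reflexive (axiom T): yes — every world is R-related to itself.
Transitive (axiom 4): yes — every two-step R-path is closed by a direct edge.
Euclidean (axiom 5): yes — any two successors of a common world are R-related.
So F validates K, D, T, S4, S5. The strongest is S5.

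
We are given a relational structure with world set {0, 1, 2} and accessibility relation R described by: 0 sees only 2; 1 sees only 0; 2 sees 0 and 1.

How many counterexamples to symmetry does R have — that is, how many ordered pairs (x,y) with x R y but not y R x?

Enumerating: (1,0), (2,1).

2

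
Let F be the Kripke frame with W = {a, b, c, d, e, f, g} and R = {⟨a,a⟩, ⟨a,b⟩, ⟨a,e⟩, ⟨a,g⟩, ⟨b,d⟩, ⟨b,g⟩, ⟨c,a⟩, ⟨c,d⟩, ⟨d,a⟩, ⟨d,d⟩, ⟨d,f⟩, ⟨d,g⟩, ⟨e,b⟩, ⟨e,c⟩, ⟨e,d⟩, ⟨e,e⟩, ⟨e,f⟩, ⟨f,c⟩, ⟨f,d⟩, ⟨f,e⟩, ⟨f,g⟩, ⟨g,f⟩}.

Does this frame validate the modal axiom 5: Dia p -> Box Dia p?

Axiom 5 corresponds to the accessibility relation being Euclidean.
Euclidean: no — a R b and a R e, but not b R e.

No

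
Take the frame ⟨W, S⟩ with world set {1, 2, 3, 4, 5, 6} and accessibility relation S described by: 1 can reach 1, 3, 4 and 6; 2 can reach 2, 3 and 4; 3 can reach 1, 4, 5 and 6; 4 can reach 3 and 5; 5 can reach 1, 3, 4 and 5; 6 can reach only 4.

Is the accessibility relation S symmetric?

No

Symmetric: no — 1 S 4 but not 4 S 1.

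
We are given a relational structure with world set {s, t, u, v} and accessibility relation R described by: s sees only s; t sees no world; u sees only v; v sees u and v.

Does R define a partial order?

No

Reflexive: no — t is not related to itself.
Transitive: no — u R v and v R u, but not u R u.
Antisymmetric: no — u R v and v R u with u ≠ v.
So R is not a partial order.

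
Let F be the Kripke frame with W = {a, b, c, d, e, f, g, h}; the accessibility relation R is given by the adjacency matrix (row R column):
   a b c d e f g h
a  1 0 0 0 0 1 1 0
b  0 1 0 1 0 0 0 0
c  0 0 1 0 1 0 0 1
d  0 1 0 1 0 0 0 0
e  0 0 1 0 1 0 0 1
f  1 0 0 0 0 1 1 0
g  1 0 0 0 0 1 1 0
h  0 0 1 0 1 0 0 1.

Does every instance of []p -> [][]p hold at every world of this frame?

Yes

Axiom 4 corresponds to the accessibility relation being transitive.
Transitive: yes — every two-step R-path is closed by a direct edge.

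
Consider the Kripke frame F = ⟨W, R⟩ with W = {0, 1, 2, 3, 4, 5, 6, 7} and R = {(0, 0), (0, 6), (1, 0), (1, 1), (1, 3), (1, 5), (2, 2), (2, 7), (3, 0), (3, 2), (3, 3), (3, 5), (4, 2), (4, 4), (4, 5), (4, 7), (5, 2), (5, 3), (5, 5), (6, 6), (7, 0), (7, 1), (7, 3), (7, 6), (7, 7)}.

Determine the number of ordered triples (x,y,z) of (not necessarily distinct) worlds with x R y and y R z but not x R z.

19

Enumerating: (1,0,6), (1,3,2), (1,5,2), (2,7,0), (2,7,1), (2,7,3), (2,7,6), (3,0,6), (3,2,7), (4,5,3), (4,7,0), (4,7,1), … and 7 more.
Total: 19.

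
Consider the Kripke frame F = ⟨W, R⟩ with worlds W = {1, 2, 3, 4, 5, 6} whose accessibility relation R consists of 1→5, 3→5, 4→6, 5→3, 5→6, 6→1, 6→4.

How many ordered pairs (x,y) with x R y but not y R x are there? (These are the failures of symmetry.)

3

Enumerating: (1,5), (5,6), (6,1).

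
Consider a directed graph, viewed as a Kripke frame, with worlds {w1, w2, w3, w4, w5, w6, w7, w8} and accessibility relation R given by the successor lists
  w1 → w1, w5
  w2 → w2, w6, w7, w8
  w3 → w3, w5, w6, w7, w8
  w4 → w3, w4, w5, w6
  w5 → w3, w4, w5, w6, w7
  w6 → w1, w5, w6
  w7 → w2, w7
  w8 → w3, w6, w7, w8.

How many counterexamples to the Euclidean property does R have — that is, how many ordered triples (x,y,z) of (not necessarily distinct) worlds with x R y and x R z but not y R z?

36

Enumerating: (w1,w5,w1), (w2,w6,w2), (w2,w6,w7), (w2,w6,w8), (w2,w7,w6), (w2,w7,w8), (w2,w8,w2), (w3,w5,w8), (w3,w6,w3), (w3,w6,w7), (w3,w6,w8), (w3,w7,w3), … and 24 more.
Total: 36.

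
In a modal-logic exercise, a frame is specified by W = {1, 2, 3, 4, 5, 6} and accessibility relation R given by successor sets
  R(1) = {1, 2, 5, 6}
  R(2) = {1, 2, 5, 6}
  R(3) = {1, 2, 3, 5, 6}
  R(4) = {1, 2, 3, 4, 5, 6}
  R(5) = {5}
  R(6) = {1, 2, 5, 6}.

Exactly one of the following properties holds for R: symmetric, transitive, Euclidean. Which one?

Symmetric: no — 1 R 5 but not 5 R 1.
Transitive: yes — every two-step R-path is closed by a direct edge.
Euclidean: no — 1 R 5 and 1 R 2, but not 5 R 2.
Only transitive holds.

transitive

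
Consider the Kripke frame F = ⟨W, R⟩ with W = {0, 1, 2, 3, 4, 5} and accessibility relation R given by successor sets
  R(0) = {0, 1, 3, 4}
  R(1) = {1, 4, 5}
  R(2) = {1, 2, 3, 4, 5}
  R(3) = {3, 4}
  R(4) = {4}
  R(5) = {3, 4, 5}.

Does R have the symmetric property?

Symmetric: no — 0 R 1 but not 1 R 0.

No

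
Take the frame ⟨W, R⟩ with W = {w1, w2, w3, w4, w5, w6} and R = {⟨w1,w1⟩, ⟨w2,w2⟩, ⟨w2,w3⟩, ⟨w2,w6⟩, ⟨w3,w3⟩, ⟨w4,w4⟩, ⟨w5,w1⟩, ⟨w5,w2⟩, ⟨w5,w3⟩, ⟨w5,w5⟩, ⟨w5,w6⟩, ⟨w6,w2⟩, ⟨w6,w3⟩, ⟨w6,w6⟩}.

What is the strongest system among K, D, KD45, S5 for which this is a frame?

Serial (axiom D): yes — every world has a successor (e.g. w1 R w1).
Euclidean (axiom 5): no — w2 R w3 and w2 R w6, but not w3 R w6.
Transitive (axiom 4): yes — every two-step R-path is closed by a direct edge.
Reflexive (axiom T): yes — every world is R-related to itself.
So F validates K, D; KD45 would additionally require R to be Euclidean. The strongest is D.

D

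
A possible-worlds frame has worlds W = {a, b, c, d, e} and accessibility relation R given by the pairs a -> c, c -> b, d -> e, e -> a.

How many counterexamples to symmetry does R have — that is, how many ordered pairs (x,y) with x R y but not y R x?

Enumerating: (a,c), (c,b), (d,e), (e,a).

4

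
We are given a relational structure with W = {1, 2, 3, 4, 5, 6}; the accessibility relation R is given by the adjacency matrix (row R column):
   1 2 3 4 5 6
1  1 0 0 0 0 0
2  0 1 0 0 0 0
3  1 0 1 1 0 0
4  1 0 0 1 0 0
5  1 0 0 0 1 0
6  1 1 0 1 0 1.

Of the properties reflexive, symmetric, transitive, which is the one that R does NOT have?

symmetric

Reflexive: yes — every world is R-related to itself.
Symmetric: no — 3 R 1 but not 1 R 3.
Transitive: yes — every two-step R-path is closed by a direct edge.
Only symmetric fails.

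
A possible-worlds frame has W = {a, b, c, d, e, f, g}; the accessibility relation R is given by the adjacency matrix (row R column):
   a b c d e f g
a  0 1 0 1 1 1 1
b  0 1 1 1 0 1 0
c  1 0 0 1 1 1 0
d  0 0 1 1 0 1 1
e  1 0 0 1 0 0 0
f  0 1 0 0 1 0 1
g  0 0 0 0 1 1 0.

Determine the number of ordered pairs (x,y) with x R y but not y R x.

14

Enumerating: (a,b), (a,d), (a,f), (a,g), (b,c), (b,d), (c,a), (c,e), (c,f), (d,f), (d,g), (e,d), (f,e), (g,e).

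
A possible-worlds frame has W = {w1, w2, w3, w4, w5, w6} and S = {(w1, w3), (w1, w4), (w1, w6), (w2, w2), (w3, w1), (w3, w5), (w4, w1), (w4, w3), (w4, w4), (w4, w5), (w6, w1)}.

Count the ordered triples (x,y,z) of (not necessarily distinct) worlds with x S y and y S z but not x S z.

Enumerating: (w1,w3,w1), (w1,w3,w5), (w1,w4,w1), (w1,w4,w5), (w1,w6,w1), (w3,w1,w3), (w3,w1,w4), (w3,w1,w6), (w4,w1,w6), (w6,w1,w3), (w6,w1,w4), (w6,w1,w6).

12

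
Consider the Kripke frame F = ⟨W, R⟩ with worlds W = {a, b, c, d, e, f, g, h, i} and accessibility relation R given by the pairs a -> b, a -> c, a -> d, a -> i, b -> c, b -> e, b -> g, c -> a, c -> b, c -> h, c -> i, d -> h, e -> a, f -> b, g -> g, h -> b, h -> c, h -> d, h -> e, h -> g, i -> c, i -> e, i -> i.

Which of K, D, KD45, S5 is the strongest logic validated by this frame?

Serial (axiom D): yes — every world has a successor (e.g. a R b).
Euclidean (axiom 5): no — a R b and a R d, but not b R d.
Transitive (axiom 4): no — a R b and b R e, but not a R e.
Reflexive (axiom T): no — a is not related to itself.
So F validates K, D; KD45 would additionally require R to be Euclidean and transitive. The strongest is D.

D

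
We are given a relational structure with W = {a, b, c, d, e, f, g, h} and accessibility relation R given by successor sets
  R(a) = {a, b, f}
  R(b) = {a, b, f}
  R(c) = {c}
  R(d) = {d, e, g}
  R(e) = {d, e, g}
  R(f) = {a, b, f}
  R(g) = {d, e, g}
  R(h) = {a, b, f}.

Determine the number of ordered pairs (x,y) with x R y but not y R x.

Enumerating: (h,a), (h,b), (h,f).

3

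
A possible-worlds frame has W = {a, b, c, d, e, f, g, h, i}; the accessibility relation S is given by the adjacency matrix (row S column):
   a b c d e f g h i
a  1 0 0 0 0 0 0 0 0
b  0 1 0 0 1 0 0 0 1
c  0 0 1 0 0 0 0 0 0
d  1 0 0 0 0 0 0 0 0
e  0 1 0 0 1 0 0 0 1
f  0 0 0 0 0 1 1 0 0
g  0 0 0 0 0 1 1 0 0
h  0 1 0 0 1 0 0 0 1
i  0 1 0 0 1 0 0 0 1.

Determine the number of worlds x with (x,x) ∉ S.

2

Enumerating: d, h.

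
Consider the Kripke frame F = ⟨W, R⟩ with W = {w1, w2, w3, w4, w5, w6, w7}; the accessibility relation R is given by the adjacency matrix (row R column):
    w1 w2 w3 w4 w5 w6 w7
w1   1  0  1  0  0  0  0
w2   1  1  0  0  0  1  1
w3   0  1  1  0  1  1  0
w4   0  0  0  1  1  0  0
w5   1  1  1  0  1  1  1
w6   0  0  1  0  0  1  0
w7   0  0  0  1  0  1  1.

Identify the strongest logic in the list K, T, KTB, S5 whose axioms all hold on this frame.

T

Reflexive (axiom T): yes — every world is R-related to itself.
Symmetric (axiom B): no — w1 R w3 but not w3 R w1.
Euclidean (axiom 5): no — w2 R w1 and w2 R w6, but not w1 R w6.
So F validates K, T; KTB would additionally require R to be symmetric. The strongest is T.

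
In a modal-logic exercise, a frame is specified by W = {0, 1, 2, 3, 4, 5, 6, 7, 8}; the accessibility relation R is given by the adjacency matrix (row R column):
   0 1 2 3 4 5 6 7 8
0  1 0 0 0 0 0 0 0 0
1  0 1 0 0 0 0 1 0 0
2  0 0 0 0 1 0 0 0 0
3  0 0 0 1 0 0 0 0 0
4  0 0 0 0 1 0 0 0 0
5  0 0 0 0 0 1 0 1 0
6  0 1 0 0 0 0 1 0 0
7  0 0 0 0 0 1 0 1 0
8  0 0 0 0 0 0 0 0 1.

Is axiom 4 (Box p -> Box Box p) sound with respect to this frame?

Yes

By correspondence theory, 4 is valid on a frame iff R is transitive.
Transitive: yes — every two-step R-path is closed by a direct edge.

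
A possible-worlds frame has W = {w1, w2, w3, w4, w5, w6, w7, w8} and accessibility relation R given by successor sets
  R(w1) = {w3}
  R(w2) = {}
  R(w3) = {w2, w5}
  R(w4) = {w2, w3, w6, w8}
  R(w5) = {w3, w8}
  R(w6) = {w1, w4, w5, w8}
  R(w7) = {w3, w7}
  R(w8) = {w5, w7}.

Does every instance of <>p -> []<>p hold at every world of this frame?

No

Axiom 5 corresponds to the accessibility relation being Euclidean.
Euclidean: no — w3 R w2 and w3 R w5, but not w2 R w5.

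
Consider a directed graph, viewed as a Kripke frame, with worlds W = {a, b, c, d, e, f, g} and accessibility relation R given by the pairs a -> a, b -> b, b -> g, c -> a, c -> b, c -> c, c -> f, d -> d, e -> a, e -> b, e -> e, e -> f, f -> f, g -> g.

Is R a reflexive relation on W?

Reflexive: yes — every world is R-related to itself.

Yes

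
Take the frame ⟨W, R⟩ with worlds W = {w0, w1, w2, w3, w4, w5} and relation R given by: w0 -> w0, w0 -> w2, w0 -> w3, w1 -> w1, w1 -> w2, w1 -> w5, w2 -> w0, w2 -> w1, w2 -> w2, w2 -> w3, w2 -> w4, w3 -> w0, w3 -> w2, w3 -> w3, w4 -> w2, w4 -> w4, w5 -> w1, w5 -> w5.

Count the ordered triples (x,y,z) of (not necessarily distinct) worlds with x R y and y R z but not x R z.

Enumerating: (w0,w2,w1), (w0,w2,w4), (w1,w2,w0), (w1,w2,w3), (w1,w2,w4), (w2,w1,w5), (w3,w2,w1), (w3,w2,w4), (w4,w2,w0), (w4,w2,w1), (w4,w2,w3), (w5,w1,w2).

12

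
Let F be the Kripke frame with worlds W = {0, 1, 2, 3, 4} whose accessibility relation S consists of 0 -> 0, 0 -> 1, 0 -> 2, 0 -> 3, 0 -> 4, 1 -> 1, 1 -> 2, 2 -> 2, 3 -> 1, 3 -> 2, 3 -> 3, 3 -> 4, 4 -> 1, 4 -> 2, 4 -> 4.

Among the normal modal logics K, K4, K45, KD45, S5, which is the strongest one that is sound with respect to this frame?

Transitive (axiom 4): yes — every two-step S-path is closed by a direct edge.
Euclidean (axiom 5): no — 0 S 1 and 0 S 3, but not 1 S 3.
Serial (axiom D): yes — every world has a successor (e.g. 0 S 0).
Reflexive (axiom T): yes — every world is S-related to itself.
So F validates K, K4; K45 would additionally require S to be Euclidean. The strongest is K4.

K4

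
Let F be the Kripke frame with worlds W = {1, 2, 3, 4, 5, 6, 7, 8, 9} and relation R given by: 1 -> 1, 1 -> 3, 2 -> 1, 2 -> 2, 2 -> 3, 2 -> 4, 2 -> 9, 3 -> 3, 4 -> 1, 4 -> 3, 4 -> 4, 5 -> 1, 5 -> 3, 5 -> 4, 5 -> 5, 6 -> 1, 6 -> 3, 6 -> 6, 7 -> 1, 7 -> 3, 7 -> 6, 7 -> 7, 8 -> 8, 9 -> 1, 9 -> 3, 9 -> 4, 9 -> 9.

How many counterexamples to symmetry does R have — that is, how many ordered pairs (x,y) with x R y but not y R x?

Enumerating: (1,3), (2,1), (2,3), (2,4), (2,9), (4,1), (4,3), (5,1), (5,3), (5,4), (6,1), (6,3), (7,1), (7,3), (7,6), (9,1), (9,3), (9,4).

18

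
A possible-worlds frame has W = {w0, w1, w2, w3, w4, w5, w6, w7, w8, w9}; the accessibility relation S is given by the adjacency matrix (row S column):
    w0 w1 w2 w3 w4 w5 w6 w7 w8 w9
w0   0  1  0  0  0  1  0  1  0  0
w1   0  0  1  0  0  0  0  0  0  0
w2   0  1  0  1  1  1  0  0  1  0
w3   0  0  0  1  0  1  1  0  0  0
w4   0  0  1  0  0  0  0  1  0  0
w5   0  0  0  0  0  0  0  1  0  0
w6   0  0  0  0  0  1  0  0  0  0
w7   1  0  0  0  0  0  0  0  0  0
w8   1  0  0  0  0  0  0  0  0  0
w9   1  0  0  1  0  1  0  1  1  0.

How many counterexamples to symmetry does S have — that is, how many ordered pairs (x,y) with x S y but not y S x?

16

Enumerating: (w0,w1), (w0,w5), (w2,w3), (w2,w5), (w2,w8), (w3,w5), (w3,w6), (w4,w7), (w5,w7), (w6,w5), (w8,w0), (w9,w0), (w9,w3), (w9,w5), (w9,w7), (w9,w8).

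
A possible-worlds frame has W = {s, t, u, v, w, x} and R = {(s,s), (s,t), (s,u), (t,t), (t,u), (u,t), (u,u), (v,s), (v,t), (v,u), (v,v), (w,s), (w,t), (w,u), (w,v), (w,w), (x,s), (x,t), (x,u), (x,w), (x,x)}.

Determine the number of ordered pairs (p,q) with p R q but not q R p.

13

Enumerating: (s,t), (s,u), (v,s), (v,t), (v,u), (w,s), (w,t), (w,u), (w,v), (x,s), (x,t), (x,u), (x,w).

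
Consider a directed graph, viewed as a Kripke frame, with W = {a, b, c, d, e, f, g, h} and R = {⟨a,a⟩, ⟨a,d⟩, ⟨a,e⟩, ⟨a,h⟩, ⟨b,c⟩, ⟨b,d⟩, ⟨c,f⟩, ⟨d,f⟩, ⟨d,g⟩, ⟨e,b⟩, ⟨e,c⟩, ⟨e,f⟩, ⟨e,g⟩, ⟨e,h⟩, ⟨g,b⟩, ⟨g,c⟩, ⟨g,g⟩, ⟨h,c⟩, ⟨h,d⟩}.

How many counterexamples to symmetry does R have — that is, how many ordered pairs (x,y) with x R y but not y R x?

Enumerating: (a,d), (a,e), (a,h), (b,c), (b,d), (c,f), (d,f), (d,g), (e,b), (e,c), (e,f), (e,g), (e,h), (g,b), (g,c), (h,c), (h,d).

17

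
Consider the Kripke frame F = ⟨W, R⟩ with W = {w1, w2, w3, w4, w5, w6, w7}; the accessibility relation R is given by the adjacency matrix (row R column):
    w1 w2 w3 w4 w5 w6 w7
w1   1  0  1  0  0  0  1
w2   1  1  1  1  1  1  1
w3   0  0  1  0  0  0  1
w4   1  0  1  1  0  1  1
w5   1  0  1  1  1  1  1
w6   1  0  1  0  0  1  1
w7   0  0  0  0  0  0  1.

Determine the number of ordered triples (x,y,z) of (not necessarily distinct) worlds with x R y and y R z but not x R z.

0

R is transitive; there are no such tuples.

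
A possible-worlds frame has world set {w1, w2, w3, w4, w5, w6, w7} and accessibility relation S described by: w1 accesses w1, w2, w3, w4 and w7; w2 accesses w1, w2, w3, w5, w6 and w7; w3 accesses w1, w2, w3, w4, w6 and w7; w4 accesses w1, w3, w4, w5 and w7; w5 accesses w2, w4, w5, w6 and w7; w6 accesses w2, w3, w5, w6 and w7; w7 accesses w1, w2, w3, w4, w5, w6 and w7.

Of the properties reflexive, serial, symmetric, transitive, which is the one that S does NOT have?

transitive

Reflexive: yes — every world is S-related to itself.
Serial: yes — every world has a successor (e.g. w1 S w1).
Symmetric: yes — every pair in S has its reverse in S.
Transitive: no — w1 S w2 and w2 S w5, but not w1 S w5.
Only transitive fails.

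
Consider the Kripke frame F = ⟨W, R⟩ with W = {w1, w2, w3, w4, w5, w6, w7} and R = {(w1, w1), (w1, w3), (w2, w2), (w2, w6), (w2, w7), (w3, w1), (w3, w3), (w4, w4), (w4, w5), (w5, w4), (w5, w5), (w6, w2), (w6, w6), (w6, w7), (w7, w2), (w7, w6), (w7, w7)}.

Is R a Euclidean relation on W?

Yes

Euclidean: yes — any two successors of a common world are R-related.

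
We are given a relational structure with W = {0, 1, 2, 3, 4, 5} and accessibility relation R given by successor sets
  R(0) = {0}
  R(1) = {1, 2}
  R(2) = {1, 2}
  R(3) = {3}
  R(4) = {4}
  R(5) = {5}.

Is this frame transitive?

Yes

Transitive: yes — every two-step R-path is closed by a direct edge.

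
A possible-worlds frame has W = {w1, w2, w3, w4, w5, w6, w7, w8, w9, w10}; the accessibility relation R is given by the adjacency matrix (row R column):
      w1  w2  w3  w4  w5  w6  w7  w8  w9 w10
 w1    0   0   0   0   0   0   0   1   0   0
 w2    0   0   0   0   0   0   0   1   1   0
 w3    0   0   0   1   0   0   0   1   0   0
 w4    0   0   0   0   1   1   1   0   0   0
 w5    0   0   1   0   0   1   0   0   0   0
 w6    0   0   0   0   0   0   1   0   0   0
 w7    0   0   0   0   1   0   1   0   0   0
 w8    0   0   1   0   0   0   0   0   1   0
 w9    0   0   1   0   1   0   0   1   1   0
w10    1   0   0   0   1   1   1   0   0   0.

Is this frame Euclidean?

Euclidean: no — w10 R w1 and w10 R w5, but not w1 R w5.

No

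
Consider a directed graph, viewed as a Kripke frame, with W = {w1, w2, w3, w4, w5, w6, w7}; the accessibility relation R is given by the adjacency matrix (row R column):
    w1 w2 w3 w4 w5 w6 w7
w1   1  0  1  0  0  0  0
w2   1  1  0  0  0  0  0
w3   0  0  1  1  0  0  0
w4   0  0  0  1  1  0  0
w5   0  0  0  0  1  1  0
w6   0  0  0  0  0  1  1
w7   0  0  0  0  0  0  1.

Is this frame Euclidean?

No

Euclidean: no — w1 R w3 and w1 R w1, but not w3 R w1.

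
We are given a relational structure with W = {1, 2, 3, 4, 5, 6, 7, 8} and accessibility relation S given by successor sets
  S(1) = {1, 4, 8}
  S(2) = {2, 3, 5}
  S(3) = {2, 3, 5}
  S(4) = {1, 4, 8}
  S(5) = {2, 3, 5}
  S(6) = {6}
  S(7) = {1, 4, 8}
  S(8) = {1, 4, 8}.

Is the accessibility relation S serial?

Yes

Serial: yes — every world has a successor (e.g. 1 S 1).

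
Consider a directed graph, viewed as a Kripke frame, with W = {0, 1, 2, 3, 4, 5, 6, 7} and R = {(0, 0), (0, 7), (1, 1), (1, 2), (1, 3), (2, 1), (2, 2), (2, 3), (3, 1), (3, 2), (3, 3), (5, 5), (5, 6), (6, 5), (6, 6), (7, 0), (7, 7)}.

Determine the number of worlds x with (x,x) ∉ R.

Enumerating: 4.

1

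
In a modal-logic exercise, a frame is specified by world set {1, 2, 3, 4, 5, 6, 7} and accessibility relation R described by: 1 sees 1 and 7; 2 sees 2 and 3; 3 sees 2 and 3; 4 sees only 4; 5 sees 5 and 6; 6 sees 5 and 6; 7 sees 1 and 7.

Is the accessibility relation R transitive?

Yes

Transitive: yes — every two-step R-path is closed by a direct edge.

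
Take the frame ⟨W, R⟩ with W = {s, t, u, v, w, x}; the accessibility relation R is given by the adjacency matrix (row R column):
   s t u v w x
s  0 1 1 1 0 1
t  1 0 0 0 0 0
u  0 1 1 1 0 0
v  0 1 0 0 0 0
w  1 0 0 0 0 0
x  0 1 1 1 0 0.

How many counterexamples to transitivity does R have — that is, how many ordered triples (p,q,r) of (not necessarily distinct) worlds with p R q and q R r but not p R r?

12

Enumerating: (s,t,s), (t,s,t), (t,s,u), (t,s,v), (t,s,x), (u,t,s), (v,t,s), (w,s,t), (w,s,u), (w,s,v), (w,s,x), (x,t,s).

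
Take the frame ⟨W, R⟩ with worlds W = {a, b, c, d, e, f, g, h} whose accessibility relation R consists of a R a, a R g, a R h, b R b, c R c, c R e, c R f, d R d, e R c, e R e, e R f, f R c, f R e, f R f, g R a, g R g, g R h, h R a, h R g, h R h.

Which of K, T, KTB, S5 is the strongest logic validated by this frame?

Reflexive (axiom T): yes — every world is R-related to itself.
Symmetric (axiom B): yes — every pair in R has its reverse in R.
Euclidean (axiom 5): yes — any two successors of a common world are R-related.
So F validates K, T, KTB, S5. The strongest is S5.

S5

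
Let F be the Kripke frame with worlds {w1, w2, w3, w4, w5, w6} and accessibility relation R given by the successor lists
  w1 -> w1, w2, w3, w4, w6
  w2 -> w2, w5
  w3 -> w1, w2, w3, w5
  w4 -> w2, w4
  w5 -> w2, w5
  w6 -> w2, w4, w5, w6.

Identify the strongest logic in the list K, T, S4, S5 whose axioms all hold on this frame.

T

Reflexive (axiom T): yes — every world is R-related to itself.
Transitive (axiom 4): no — w1 R w2 and w2 R w5, but not w1 R w5.
Euclidean (axiom 5): no — w1 R w2 and w1 R w3, but not w2 R w3.
So F validates K, T; S4 would additionally require R to be transitive. The strongest is T.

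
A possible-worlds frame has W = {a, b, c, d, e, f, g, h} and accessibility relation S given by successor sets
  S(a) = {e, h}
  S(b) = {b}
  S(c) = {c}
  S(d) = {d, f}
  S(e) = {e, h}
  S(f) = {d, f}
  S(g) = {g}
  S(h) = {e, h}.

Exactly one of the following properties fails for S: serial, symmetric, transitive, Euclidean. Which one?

Serial: yes — every world has a successor (e.g. a S e).
Symmetric: no — a S e but not e S a.
Transitive: yes — every two-step S-path is closed by a direct edge.
Euclidean: yes — any two successors of a common world are S-related.
Only symmetric fails.

symmetric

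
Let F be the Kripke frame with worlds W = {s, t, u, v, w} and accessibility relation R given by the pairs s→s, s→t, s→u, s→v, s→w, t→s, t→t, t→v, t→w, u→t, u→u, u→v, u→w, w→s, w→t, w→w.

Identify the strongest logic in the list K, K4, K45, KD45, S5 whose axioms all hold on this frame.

K

Transitive (axiom 4): no — t R s and s R u, but not t R u.
Euclidean (axiom 5): no — s R t and s R u, but not t R u.
Serial (axiom D): no — v has no R-successor.
Reflexive (axiom T): no — v is not related to itself.
So F validates K; K4 would additionally require R to be transitive. The strongest is K.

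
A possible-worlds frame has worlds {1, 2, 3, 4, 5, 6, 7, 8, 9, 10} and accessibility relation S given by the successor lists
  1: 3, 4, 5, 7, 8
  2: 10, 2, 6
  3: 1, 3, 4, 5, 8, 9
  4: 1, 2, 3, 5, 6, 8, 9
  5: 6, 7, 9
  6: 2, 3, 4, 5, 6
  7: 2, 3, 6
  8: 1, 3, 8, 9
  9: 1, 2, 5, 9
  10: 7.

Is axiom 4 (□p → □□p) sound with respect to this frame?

No

By correspondence theory, 4 is valid on a frame iff S is transitive.
Transitive: no — 1 S 3 and 3 S 9, but not 1 S 9.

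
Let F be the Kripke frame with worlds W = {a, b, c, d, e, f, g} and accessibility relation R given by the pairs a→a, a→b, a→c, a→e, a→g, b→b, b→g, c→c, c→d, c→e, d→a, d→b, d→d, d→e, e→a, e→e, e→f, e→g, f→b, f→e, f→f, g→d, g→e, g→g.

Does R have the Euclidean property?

Euclidean: no — a R b and a R c, but not b R c.

No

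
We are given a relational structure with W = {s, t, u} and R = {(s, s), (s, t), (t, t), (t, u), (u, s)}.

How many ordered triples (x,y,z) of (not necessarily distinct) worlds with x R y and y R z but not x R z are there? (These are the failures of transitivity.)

Enumerating: (s,t,u), (t,u,s), (u,s,t).

3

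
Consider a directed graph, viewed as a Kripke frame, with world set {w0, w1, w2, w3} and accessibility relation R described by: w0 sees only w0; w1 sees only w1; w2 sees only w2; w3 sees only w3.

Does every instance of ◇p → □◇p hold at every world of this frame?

Yes

By correspondence theory, 5 is valid on a frame iff R is Euclidean.
Euclidean: yes — any two successors of a common world are R-related.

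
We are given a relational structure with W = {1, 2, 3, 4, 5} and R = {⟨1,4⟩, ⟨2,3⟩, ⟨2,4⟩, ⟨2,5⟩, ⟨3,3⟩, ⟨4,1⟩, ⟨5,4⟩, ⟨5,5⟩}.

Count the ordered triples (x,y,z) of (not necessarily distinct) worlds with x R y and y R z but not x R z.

Enumerating: (1,4,1), (2,4,1), (4,1,4), (5,4,1).

4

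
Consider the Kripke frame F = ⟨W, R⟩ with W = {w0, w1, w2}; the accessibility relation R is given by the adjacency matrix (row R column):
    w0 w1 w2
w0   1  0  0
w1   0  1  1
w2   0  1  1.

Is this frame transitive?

Yes

Transitive: yes — every two-step R-path is closed by a direct edge.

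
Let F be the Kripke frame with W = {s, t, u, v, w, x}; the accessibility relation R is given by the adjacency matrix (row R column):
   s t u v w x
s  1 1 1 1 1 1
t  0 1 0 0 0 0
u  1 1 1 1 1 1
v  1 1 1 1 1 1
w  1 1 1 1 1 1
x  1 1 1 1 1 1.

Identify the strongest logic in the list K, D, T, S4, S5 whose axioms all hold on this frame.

S4

Serial (axiom D): yes — every world has a successor (e.g. s R s).
Reflexive (axiom T): yes — every world is R-related to itself.
Transitive (axiom 4): yes — every two-step R-path is closed by a direct edge.
Euclidean (axiom 5): no — s R t and s R u, but not t R u.
So F validates K, D, T, S4; S5 would additionally require R to be Euclidean. The strongest is S4.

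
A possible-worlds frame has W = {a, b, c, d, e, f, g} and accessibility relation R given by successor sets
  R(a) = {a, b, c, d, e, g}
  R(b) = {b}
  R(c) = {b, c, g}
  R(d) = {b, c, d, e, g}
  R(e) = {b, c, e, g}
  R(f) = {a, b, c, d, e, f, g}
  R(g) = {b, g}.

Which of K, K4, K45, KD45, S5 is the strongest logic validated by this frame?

Transitive (axiom 4): yes — every two-step R-path is closed by a direct edge.
Euclidean (axiom 5): no — a R b and a R c, but not b R c.
Serial (axiom D): yes — every world has a successor (e.g. a R a).
Reflexive (axiom T): yes — every world is R-related to itself.
So F validates K, K4; K45 would additionally require R to be Euclidean. The strongest is K4.

K4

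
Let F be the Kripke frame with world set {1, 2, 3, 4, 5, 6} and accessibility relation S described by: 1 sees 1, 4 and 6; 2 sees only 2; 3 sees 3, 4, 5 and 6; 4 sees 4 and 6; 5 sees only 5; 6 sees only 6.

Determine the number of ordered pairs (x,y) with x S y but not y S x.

Enumerating: (1,4), (1,6), (3,4), (3,5), (3,6), (4,6).

6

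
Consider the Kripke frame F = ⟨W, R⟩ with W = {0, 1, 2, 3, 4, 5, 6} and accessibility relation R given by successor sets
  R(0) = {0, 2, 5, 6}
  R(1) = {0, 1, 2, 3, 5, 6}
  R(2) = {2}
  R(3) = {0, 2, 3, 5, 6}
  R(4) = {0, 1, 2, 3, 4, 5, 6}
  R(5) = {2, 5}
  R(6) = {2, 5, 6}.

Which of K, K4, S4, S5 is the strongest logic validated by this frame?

Transitive (axiom 4): yes — every two-step R-path is closed by a direct edge.
Reflexive (axiom T): yes — every world is R-related to itself.
Euclidean (axiom 5): no — 0 R 2 and 0 R 5, but not 2 R 5.
So F validates K, K4, S4; S5 would additionally require R to be Euclidean. The strongest is S4.

S4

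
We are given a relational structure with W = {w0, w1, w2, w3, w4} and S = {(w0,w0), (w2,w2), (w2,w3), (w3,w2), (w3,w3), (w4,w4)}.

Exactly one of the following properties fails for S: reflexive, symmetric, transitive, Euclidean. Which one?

Reflexive: no — w1 is not related to itself.
Symmetric: yes — every pair in S has its reverse in S.
Transitive: yes — every two-step S-path is closed by a direct edge.
Euclidean: yes — any two successors of a common world are S-related.
Only reflexive fails.

reflexive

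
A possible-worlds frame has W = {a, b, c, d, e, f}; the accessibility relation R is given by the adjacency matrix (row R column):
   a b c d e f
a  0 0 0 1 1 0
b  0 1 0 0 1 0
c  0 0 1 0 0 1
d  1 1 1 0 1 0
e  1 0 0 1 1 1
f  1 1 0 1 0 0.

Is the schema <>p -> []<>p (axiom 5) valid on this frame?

No

The schema 5 characterises exactly the Euclidean frames.
Euclidean: no — d R a and d R b, but not a R b.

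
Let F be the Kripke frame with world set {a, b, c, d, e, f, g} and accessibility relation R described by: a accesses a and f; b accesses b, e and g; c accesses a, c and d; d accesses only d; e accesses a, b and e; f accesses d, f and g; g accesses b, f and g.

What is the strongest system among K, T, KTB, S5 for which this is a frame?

Reflexive (axiom T): yes — every world is R-related to itself.
Symmetric (axiom B): no — a R f but not f R a.
Euclidean (axiom 5): no — b R e and b R g, but not e R g.
So F validates K, T; KTB would additionally require R to be symmetric. The strongest is T.

T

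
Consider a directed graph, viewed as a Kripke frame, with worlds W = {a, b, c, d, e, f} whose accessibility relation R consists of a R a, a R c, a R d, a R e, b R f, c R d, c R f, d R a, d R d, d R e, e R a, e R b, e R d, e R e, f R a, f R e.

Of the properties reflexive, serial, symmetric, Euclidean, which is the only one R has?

serial

Reflexive: no — b is not related to itself.
Serial: yes — every world has a successor (e.g. a R a).
Symmetric: no — a R c but not c R a.
Euclidean: no — a R c and a R e, but not c R e.
Only serial holds.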